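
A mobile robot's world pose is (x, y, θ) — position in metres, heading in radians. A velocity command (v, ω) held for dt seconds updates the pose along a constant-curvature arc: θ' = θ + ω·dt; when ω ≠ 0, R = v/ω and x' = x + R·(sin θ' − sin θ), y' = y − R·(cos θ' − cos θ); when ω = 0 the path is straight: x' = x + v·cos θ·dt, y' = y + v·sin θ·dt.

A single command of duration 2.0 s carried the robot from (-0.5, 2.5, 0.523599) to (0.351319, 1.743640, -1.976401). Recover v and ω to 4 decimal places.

Δθ = -1.976401 − 0.523599 = -2.500000
ω = Δθ/dt = -2.500000/2.0 = -1.2500
R = Δx/(sin θ' − sin θ) = -0.6000
v = R·ω = -0.6000·-1.2500 = 0.7500

v = 0.7500, ω = -1.2500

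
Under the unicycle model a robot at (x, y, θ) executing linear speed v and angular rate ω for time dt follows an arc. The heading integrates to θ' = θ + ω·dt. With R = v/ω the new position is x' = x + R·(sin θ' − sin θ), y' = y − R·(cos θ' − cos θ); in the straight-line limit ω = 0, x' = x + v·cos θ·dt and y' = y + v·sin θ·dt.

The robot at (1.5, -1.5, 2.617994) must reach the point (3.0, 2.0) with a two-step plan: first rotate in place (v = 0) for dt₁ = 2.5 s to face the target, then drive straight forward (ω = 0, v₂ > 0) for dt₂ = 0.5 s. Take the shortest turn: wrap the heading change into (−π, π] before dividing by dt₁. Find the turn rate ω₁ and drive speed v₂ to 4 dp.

ω₁ = -0.5808, v₂ = 7.6158

heading to target = atan2(2−-1.5, 3−1.5) = 1.1659
Δθ = wrap(1.1659 − 2.6180) = -1.4521; ω₁ = Δθ/dt₁ = -0.5808
distance = √((3−1.5)² + (2−-1.5)²) = 3.8079; v₂ = distance/dt₂ = 7.6158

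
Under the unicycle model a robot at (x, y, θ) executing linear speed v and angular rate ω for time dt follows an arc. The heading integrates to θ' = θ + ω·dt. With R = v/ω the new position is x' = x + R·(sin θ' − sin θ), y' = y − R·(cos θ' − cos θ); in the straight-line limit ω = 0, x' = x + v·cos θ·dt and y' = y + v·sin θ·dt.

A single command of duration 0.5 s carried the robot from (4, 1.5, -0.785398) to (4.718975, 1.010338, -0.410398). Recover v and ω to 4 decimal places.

Δθ = -0.410398 − -0.785398 = 0.375000
ω = Δθ/dt = 0.375000/0.5 = 0.7500
R = Δx/(sin θ' − sin θ) = 2.3333
v = R·ω = 2.3333·0.7500 = 1.7500

v = 1.7500, ω = 0.7500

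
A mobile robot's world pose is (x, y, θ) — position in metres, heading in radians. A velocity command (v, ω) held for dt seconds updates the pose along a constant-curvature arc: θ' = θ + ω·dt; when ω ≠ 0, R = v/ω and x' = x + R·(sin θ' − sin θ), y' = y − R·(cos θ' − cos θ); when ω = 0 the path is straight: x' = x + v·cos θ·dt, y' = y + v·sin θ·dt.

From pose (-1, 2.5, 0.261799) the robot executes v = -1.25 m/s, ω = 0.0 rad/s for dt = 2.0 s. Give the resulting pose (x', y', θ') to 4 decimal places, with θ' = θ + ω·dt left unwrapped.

θ' = 0.2618 + 0.0·2.0 = 0.2618
ω = 0 → straight: x' = -1 + -1.25·cos(0.2618)·2.0 = -3.4148
y' = 2.5 + -1.25·sin(0.2618)·2.0 = 1.8530

(-3.4148, 1.8530, 0.2618)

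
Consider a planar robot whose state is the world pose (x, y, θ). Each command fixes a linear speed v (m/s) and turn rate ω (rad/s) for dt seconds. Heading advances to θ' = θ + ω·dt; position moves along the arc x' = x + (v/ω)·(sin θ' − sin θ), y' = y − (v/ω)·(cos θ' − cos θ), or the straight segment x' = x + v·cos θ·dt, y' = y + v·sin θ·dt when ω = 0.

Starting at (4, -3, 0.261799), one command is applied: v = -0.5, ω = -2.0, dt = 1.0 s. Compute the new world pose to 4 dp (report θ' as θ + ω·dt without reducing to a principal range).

θ' = 0.2618 + -2.0·1.0 = -1.7382
R = v/ω = -0.5/-2.0 = 0.2500
x' = 4 + 0.2500·(sin -1.7382 − sin 0.2618) = 3.6888
y' = -3 − 0.2500·(cos -1.7382 − cos 0.2618) = -2.7169

(3.6888, -2.7169, -1.7382)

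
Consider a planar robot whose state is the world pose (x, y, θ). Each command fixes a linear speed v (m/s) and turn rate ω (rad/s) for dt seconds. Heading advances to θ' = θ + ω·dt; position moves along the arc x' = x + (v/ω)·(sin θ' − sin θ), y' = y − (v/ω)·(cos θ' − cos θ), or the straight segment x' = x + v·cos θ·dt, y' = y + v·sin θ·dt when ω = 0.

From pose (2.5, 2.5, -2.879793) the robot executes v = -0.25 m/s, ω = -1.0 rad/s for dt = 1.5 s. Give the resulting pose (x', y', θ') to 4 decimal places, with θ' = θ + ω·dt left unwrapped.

θ' = -2.8798 + -1.0·1.5 = -4.3798
R = v/ω = -0.25/-1.0 = 0.2500
x' = 2.5 + 0.2500·(sin -4.3798 − sin -2.8798) = 2.8010
y' = 2.5 − 0.2500·(cos -4.3798 − cos -2.8798) = 2.3401

(2.8010, 2.3401, -4.3798)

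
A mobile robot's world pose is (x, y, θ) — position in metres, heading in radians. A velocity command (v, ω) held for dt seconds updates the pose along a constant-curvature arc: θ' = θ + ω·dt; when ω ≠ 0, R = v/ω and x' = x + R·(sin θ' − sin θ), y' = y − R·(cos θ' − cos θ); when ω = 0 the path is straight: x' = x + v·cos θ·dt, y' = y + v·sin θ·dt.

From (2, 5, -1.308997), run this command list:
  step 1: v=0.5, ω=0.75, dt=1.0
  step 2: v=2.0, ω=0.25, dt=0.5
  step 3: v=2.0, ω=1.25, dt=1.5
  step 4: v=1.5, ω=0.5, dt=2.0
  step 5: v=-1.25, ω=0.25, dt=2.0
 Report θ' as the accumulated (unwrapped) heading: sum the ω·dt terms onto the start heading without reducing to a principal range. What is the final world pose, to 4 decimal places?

(6.6148, 6.9801, 2.9410)

step 1: θ'=-0.5590 (R=0.6667) → pose (2.2904, 4.6074, -0.5590)
step 2: θ'=-0.4340 (R=8.0000) → pose (3.1691, 4.1313, -0.4340)
step 3: θ'=1.4410 (R=1.6000) → pose (5.4284, 5.3759, 1.4410)
step 4: θ'=2.4410 (R=3.0000) → pose (4.3877, 8.0576, 2.4410)
step 5: θ'=2.9410 (R=-5.0000) → pose (6.6148, 6.9801, 2.9410)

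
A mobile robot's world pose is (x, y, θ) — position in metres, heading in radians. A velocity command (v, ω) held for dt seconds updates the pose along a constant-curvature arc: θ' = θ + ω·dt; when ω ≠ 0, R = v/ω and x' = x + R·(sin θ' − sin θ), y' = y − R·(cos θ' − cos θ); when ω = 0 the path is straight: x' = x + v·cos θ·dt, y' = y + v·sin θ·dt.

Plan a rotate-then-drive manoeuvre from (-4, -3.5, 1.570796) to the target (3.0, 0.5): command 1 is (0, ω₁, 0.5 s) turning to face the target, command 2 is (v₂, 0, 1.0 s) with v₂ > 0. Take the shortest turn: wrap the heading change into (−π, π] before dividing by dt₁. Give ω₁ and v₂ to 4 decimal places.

ω₁ = -2.1033, v₂ = 8.0623

heading to target = atan2(0.5−-3.5, 3−-4) = 0.5191
Δθ = wrap(0.5191 − 1.5708) = -1.0516; ω₁ = Δθ/dt₁ = -2.1033
distance = √((3−-4)² + (0.5−-3.5)²) = 8.0623; v₂ = distance/dt₂ = 8.0623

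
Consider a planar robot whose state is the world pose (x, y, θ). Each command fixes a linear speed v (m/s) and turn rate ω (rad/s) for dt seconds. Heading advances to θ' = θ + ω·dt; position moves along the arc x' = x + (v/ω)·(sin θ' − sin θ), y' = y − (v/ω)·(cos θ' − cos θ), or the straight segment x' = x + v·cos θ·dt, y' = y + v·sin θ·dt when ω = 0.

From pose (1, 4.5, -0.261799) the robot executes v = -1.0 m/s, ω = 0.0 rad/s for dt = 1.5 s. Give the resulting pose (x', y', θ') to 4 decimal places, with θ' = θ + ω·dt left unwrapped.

(-0.4489, 4.8882, -0.2618)

θ' = -0.2618 + 0.0·1.5 = -0.2618
ω = 0 → straight: x' = 1 + -1.0·cos(-0.2618)·1.5 = -0.4489
y' = 4.5 + -1.0·sin(-0.2618)·1.5 = 4.8882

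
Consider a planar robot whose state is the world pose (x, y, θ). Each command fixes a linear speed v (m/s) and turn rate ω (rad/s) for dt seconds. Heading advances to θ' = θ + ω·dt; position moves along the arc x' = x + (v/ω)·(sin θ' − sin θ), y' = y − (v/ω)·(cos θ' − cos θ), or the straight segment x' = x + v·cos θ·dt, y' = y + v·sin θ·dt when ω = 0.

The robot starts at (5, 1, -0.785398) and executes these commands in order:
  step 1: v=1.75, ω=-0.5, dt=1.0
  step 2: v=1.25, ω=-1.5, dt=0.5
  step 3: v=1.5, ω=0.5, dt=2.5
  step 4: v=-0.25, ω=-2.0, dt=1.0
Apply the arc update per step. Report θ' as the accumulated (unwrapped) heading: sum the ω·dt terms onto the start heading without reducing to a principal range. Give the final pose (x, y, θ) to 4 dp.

(6.4344, -4.3575, -2.7854)

step 1: θ'=-1.2854 (R=-3.5000) → pose (5.8836, -0.4895, -1.2854)
step 2: θ'=-2.0354 (R=-0.8333) → pose (5.8289, -1.0975, -2.0354)
step 3: θ'=-0.7854 (R=3.0000) → pose (6.3896, -4.5630, -0.7854)
step 4: θ'=-2.7854 (R=0.1250) → pose (6.4344, -4.3575, -2.7854)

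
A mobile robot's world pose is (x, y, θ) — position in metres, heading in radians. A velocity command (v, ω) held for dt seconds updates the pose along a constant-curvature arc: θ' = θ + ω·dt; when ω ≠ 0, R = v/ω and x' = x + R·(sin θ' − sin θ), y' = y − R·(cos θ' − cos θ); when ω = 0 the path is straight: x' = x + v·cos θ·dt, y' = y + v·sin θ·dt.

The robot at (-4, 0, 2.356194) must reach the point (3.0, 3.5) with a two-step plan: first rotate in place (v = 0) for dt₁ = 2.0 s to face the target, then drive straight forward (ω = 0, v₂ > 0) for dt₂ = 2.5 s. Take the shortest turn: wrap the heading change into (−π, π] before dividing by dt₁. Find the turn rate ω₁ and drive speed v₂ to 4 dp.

heading to target = atan2(3.5−0, 3−-4) = 0.4636
Δθ = wrap(0.4636 − 2.3562) = -1.8925; ω₁ = Δθ/dt₁ = -0.9463
distance = √((3−-4)² + (3.5−0)²) = 7.8262; v₂ = distance/dt₂ = 3.1305

ω₁ = -0.9463, v₂ = 3.1305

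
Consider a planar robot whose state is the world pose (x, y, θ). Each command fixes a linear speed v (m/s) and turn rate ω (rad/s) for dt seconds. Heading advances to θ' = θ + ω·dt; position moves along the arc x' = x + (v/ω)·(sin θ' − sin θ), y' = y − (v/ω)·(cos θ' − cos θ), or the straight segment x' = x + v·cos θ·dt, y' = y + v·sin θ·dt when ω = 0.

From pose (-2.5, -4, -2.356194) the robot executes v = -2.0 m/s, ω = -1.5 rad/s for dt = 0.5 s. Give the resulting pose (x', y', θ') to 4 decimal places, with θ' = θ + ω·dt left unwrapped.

(-1.6044, -3.6103, -3.1062)

θ' = -2.3562 + -1.5·0.5 = -3.1062
R = v/ω = -2.0/-1.5 = 1.3333
x' = -2.5 + 1.3333·(sin -3.1062 − sin -2.3562) = -1.6044
y' = -4 − 1.3333·(cos -3.1062 − cos -2.3562) = -3.6103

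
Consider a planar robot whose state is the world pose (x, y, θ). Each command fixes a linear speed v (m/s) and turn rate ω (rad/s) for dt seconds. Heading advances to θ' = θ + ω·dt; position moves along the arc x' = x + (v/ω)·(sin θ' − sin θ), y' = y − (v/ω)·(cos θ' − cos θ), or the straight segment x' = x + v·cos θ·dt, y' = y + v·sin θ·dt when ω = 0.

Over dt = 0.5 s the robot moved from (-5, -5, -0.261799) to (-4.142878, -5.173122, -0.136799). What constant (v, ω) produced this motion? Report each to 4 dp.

v = 1.7500, ω = 0.2500

Δθ = -0.136799 − -0.261799 = 0.125000
ω = Δθ/dt = 0.125000/0.5 = 0.2500
R = Δx/(sin θ' − sin θ) = 7.0000
v = R·ω = 7.0000·0.2500 = 1.7500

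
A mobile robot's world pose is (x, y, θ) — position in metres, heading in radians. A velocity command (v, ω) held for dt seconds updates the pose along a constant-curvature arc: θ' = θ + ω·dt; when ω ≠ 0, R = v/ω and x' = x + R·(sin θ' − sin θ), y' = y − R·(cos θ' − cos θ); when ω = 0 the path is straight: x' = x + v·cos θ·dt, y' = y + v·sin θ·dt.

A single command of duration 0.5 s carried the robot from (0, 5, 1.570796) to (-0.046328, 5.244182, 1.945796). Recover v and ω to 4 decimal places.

Δθ = 1.945796 − 1.570796 = 0.375000
ω = Δθ/dt = 0.375000/0.5 = 0.7500
R = −Δy/(cos θ' − cos θ) = 0.6667
v = R·ω = 0.6667·0.7500 = 0.5000

v = 0.5000, ω = 0.7500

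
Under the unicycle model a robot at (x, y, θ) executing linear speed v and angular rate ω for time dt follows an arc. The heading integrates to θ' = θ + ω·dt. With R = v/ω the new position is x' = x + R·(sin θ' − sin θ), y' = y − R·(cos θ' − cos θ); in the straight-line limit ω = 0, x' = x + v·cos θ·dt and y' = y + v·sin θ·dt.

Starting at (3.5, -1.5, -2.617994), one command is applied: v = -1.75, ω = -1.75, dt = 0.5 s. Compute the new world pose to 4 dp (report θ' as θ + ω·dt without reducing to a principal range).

θ' = -2.6180 + -1.75·0.5 = -3.4930
R = v/ω = -1.75/-1.75 = 1.0000
x' = 3.5 + 1.0000·(sin -3.4930 − sin -2.6180) = 4.3442
y' = -1.5 − 1.0000·(cos -3.4930 − cos -2.6180) = -1.4271

(4.3442, -1.4271, -3.4930)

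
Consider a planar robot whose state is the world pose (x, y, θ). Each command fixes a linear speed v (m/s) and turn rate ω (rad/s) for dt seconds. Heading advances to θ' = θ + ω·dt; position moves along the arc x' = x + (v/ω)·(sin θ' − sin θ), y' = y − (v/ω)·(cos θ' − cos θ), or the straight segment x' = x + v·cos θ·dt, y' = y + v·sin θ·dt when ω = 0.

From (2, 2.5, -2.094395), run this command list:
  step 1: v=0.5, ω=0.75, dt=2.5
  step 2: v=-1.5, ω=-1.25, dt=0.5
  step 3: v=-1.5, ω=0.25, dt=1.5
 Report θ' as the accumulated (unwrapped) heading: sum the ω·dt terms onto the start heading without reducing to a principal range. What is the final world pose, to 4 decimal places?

step 1: θ'=-0.2194 (R=0.6667) → pose (2.4323, 1.5160, -0.2194)
step 2: θ'=-0.8444 (R=1.2000) → pose (1.7963, 1.8902, -0.8444)
step 3: θ'=-0.4694 (R=-6.0000) → pose (0.0250, 3.2561, -0.4694)

(0.0250, 3.2561, -0.4694)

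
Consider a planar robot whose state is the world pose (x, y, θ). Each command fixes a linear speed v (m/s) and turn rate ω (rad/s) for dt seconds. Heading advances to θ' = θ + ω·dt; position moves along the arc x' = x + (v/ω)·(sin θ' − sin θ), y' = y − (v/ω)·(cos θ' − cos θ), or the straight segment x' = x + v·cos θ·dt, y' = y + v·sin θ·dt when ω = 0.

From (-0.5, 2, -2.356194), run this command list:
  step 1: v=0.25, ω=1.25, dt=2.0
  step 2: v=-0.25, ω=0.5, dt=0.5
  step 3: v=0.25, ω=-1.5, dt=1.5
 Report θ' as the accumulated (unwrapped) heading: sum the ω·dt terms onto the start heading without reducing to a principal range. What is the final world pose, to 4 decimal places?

(-0.2262, 1.4267, -1.8562)

step 1: θ'=0.1438 (R=0.2000) → pose (-0.3299, 1.6606, 0.1438)
step 2: θ'=0.3938 (R=-0.5000) → pose (-0.4501, 1.6275, 0.3938)
step 3: θ'=-1.8562 (R=-0.1667) → pose (-0.2262, 1.4267, -1.8562)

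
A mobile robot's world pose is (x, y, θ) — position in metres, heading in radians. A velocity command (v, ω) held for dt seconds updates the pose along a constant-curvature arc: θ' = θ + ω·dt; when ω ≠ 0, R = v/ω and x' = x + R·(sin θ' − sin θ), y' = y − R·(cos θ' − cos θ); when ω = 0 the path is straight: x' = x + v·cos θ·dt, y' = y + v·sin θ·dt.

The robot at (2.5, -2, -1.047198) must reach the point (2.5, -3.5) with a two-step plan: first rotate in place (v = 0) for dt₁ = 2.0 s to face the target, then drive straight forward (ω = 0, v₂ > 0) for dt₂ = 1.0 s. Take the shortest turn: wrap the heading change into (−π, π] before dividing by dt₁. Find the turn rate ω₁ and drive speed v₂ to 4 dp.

ω₁ = -0.2618, v₂ = 1.5000

heading to target = atan2(-3.5−-2, 2.5−2.5) = -1.5708
Δθ = wrap(-1.5708 − -1.0472) = -0.5236; ω₁ = Δθ/dt₁ = -0.2618
distance = √((2.5−2.5)² + (-3.5−-2)²) = 1.5000; v₂ = distance/dt₂ = 1.5000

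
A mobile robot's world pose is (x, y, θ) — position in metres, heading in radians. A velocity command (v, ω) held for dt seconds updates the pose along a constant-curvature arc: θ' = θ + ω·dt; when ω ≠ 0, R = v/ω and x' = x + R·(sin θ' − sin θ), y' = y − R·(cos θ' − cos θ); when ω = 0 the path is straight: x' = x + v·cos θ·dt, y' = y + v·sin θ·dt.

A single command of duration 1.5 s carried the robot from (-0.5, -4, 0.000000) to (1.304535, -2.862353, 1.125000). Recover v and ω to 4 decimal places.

v = 1.5000, ω = 0.7500

Δθ = 1.125000 − 0.000000 = 1.125000
ω = Δθ/dt = 1.125000/1.5 = 0.7500
R = Δx/(sin θ' − sin θ) = 2.0000
v = R·ω = 2.0000·0.7500 = 1.5000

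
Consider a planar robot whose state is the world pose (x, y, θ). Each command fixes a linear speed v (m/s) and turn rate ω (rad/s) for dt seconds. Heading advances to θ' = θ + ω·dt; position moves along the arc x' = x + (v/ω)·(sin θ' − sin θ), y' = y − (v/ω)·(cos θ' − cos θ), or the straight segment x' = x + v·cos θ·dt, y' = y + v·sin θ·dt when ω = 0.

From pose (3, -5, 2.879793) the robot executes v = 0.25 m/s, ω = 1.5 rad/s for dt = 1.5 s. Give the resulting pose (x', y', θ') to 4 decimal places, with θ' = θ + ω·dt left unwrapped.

(2.8045, -5.2286, 5.1298)

θ' = 2.8798 + 1.5·1.5 = 5.1298
R = v/ω = 0.25/1.5 = 0.1667
x' = 3 + 0.1667·(sin 5.1298 − sin 2.8798) = 2.8045
y' = -5 − 0.1667·(cos 5.1298 − cos 2.8798) = -5.2286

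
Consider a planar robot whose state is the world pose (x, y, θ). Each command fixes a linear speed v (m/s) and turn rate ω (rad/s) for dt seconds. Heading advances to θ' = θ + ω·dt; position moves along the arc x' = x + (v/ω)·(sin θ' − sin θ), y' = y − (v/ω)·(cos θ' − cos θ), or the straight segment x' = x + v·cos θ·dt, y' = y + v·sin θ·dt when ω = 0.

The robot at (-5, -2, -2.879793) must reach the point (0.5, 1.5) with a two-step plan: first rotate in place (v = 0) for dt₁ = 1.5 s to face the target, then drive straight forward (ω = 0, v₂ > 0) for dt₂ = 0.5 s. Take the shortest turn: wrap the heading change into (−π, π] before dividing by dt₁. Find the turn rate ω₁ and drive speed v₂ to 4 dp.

heading to target = atan2(1.5−-2, 0.5−-5) = 0.5667
Δθ = wrap(0.5667 − -2.8798) = -2.8367; ω₁ = Δθ/dt₁ = -1.8911
distance = √((0.5−-5)² + (1.5−-2)²) = 6.5192; v₂ = distance/dt₂ = 13.0384

ω₁ = -1.8911, v₂ = 13.0384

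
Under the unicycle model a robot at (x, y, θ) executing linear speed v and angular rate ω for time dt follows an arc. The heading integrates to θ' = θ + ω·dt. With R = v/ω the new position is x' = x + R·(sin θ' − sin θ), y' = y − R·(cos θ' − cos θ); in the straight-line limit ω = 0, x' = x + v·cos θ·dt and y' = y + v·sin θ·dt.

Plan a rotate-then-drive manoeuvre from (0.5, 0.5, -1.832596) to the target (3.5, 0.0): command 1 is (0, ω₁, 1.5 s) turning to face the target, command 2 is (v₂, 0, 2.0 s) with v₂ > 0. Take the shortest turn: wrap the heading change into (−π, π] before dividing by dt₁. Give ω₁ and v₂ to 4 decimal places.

ω₁ = 1.1116, v₂ = 1.5207

heading to target = atan2(0−0.5, 3.5−0.5) = -0.1651
Δθ = wrap(-0.1651 − -1.8326) = 1.6674; ω₁ = Δθ/dt₁ = 1.1116
distance = √((3.5−0.5)² + (0−0.5)²) = 3.0414; v₂ = distance/dt₂ = 1.5207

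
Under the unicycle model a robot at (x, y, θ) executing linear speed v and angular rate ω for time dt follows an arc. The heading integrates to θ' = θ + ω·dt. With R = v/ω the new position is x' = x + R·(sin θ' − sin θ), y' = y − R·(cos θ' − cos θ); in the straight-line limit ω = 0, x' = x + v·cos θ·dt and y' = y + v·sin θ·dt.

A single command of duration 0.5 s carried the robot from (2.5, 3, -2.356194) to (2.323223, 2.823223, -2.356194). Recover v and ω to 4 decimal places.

v = 0.5000, ω = 0.0000

Δθ = -2.356194 − -2.356194 = 0.000000
ω = Δθ/dt = 0.000000/0.5 = 0.0000
ω = 0 → v = (Δx·cos θ + Δy·sin θ)/dt = 0.5000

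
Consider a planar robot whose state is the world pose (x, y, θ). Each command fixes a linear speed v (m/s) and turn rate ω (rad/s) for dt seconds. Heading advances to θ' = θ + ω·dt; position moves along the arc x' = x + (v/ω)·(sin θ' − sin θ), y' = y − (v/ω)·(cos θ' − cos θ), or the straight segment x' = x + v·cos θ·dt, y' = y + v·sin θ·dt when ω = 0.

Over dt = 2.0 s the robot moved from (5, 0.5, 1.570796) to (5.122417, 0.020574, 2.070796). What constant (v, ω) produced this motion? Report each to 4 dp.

Δθ = 2.070796 − 1.570796 = 0.500000
ω = Δθ/dt = 0.500000/2.0 = 0.2500
R = −Δy/(cos θ' − cos θ) = -1.0000
v = R·ω = -1.0000·0.2500 = -0.2500

v = -0.2500, ω = 0.2500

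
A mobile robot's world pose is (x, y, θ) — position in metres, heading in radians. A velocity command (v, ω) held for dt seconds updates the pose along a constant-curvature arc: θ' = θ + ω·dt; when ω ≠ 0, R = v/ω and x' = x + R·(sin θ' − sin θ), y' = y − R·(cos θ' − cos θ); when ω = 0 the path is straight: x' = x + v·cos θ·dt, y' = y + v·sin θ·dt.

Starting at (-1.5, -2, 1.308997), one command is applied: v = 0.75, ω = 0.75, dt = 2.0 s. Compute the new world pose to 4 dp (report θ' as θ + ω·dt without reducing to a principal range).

(-2.1394, -0.7960, 2.8090)

θ' = 1.3090 + 0.75·2.0 = 2.8090
R = v/ω = 0.75/0.75 = 1.0000
x' = -1.5 + 1.0000·(sin 2.8090 − sin 1.3090) = -2.1394
y' = -2 − 1.0000·(cos 2.8090 − cos 1.3090) = -0.7960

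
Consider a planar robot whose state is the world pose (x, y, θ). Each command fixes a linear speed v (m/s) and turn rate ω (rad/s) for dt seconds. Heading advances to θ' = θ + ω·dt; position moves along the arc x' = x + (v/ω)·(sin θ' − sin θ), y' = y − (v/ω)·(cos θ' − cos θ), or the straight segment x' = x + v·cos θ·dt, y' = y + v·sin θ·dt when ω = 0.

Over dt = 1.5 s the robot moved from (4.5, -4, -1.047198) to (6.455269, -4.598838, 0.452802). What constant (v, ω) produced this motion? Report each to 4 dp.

Δθ = 0.452802 − -1.047198 = 1.500000
ω = Δθ/dt = 1.500000/1.5 = 1.0000
R = Δx/(sin θ' − sin θ) = 1.5000
v = R·ω = 1.5000·1.0000 = 1.5000

v = 1.5000, ω = 1.0000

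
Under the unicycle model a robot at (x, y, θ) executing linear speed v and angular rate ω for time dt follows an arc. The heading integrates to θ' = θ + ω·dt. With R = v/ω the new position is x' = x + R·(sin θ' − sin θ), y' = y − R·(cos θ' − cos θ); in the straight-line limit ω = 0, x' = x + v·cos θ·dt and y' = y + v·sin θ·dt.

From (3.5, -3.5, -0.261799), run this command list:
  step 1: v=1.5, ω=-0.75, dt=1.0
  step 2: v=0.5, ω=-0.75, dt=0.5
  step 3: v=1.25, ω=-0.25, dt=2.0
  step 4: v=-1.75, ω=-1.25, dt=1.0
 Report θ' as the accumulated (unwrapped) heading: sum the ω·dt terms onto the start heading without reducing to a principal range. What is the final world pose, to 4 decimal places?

(5.9290, -6.1065, -3.1368)

step 1: θ'=-1.0118 (R=-2.0000) → pose (4.6779, -4.3712, -1.0118)
step 2: θ'=-1.3868 (R=-0.6667) → pose (4.7682, -4.6028, -1.3868)
step 3: θ'=-1.8868 (R=-5.0000) → pose (4.6050, -7.0714, -1.8868)
step 4: θ'=-3.1368 (R=1.4000) → pose (5.9290, -6.1065, -3.1368)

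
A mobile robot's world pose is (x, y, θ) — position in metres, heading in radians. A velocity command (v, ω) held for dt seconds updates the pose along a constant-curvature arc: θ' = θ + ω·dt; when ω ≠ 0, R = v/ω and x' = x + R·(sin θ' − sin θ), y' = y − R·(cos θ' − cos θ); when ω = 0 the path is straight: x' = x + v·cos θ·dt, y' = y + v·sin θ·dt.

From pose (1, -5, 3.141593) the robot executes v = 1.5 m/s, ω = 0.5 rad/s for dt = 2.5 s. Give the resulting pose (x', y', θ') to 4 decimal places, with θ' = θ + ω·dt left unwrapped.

(-1.8470, -7.0540, 4.3916)

θ' = 3.1416 + 0.5·2.5 = 4.3916
R = v/ω = 1.5/0.5 = 3.0000
x' = 1 + 3.0000·(sin 4.3916 − sin 3.1416) = -1.8470
y' = -5 − 3.0000·(cos 4.3916 − cos 3.1416) = -7.0540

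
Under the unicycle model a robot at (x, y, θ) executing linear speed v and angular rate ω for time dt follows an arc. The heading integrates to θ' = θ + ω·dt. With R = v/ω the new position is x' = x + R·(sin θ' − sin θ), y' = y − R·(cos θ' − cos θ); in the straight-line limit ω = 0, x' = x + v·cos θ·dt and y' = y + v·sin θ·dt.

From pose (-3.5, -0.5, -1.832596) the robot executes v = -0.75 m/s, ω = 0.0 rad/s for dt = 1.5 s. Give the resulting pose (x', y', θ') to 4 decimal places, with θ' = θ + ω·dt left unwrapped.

(-3.2088, 0.5867, -1.8326)

θ' = -1.8326 + 0.0·1.5 = -1.8326
ω = 0 → straight: x' = -3.5 + -0.75·cos(-1.8326)·1.5 = -3.2088
y' = -0.5 + -0.75·sin(-1.8326)·1.5 = 0.5867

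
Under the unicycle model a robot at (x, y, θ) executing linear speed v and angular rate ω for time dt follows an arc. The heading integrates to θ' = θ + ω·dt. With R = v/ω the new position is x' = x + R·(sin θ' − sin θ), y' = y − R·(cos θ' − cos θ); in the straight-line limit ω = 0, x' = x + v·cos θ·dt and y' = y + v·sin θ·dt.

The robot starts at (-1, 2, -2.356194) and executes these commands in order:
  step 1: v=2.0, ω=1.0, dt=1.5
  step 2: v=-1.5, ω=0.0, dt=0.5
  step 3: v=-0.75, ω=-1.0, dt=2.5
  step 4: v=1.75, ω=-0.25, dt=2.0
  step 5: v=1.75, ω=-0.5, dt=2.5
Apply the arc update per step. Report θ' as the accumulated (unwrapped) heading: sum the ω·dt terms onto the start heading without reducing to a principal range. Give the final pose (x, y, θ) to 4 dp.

step 1: θ'=-0.8562 (R=2.0000) → pose (-1.0965, -0.7248, -0.8562)
step 2: θ'=-0.8562 (straight) → pose (-1.5880, -0.1583, -0.8562)
step 3: θ'=-3.3562 (R=0.7500) → pose (-0.8617, 1.0660, -3.3562)
step 4: θ'=-3.8562 (R=-7.0000) → pose (-3.9583, 2.6179, -3.8562)
step 5: θ'=-5.1062 (R=-3.5000) → pose (-4.8967, 6.6046, -5.1062)

(-4.8967, 6.6046, -5.1062)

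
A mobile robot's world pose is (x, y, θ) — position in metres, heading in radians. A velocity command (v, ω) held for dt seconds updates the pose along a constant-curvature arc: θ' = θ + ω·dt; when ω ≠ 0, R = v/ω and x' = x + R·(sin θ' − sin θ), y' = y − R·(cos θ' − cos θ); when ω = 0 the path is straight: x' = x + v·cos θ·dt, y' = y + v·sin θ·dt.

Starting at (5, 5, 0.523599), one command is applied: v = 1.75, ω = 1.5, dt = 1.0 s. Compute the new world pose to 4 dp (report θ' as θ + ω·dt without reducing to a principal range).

θ' = 0.5236 + 1.5·1.0 = 2.0236
R = v/ω = 1.75/1.5 = 1.1667
x' = 5 + 1.1667·(sin 2.0236 − sin 0.5236) = 5.4658
y' = 5 − 1.1667·(cos 2.0236 − cos 0.5236) = 6.5208

(5.4658, 6.5208, 2.0236)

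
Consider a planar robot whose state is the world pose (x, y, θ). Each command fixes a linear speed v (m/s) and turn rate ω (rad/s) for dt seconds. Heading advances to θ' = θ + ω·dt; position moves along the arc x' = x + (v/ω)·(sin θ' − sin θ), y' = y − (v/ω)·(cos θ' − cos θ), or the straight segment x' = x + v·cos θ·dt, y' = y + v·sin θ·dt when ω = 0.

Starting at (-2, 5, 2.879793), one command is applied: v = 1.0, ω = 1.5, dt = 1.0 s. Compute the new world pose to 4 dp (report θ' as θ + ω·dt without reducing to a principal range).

(-2.8027, 4.5737, 4.3798)

θ' = 2.8798 + 1.5·1.0 = 4.3798
R = v/ω = 1.0/1.5 = 0.6667
x' = -2 + 0.6667·(sin 4.3798 − sin 2.8798) = -2.8027
y' = 5 − 0.6667·(cos 4.3798 − cos 2.8798) = 4.5737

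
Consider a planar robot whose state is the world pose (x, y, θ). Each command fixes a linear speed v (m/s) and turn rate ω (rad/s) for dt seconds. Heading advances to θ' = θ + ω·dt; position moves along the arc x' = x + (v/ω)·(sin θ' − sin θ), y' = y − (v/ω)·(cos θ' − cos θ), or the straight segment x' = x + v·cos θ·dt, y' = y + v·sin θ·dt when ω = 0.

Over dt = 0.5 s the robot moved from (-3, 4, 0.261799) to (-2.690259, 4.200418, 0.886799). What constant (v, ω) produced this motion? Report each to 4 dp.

v = 0.7500, ω = 1.2500

Δθ = 0.886799 − 0.261799 = 0.625000
ω = Δθ/dt = 0.625000/0.5 = 1.2500
R = Δx/(sin θ' − sin θ) = 0.6000
v = R·ω = 0.6000·1.2500 = 0.7500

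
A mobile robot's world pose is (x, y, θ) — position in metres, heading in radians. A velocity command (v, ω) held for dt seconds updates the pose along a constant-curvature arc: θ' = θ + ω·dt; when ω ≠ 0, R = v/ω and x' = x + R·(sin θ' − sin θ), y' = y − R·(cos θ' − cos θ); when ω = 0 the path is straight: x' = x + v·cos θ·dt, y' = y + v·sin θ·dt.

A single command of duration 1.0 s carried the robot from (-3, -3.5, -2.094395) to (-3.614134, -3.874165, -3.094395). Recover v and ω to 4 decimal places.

Δθ = -3.094395 − -2.094395 = -1.000000
ω = Δθ/dt = -1.000000/1.0 = -1.0000
R = Δx/(sin θ' − sin θ) = -0.7500
v = R·ω = -0.7500·-1.0000 = 0.7500

v = 0.7500, ω = -1.0000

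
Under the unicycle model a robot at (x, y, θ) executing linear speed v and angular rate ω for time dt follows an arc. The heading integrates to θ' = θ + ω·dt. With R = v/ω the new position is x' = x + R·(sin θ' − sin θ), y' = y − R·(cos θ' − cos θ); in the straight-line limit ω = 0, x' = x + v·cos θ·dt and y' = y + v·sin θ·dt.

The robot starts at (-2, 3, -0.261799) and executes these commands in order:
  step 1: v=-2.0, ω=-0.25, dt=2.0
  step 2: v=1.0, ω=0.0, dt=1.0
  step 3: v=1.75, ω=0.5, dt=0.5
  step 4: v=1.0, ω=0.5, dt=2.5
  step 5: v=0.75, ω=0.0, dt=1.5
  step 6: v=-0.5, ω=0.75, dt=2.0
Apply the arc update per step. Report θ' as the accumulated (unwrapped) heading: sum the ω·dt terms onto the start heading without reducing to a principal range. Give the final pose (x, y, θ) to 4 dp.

step 1: θ'=-0.7618 (R=8.0000) → pose (-5.4512, 4.9386, -0.7618)
step 2: θ'=-0.7618 (straight) → pose (-4.7276, 4.2484, -0.7618)
step 3: θ'=-0.5118 (R=3.5000) → pose (-4.0260, 3.7295, -0.5118)
step 4: θ'=0.7382 (R=2.0000) → pose (-1.7006, 3.9938, 0.7382)
step 5: θ'=0.7382 (straight) → pose (-0.8684, 4.7509, 0.7382)
step 6: θ'=2.2382 (R=-0.6667) → pose (-0.9434, 3.8452, 2.2382)

(-0.9434, 3.8452, 2.2382)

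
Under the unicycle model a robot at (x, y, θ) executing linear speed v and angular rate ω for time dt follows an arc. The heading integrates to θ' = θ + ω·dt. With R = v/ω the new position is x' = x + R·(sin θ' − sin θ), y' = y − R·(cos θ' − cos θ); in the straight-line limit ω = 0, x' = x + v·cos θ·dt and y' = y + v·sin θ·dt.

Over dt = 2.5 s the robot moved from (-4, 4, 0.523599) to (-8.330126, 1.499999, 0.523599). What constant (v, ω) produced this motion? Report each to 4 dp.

Δθ = 0.523599 − 0.523599 = 0.000000
ω = Δθ/dt = 0.000000/2.5 = 0.0000
ω = 0 → v = (Δx·cos θ + Δy·sin θ)/dt = -2.0000

v = -2.0000, ω = 0.0000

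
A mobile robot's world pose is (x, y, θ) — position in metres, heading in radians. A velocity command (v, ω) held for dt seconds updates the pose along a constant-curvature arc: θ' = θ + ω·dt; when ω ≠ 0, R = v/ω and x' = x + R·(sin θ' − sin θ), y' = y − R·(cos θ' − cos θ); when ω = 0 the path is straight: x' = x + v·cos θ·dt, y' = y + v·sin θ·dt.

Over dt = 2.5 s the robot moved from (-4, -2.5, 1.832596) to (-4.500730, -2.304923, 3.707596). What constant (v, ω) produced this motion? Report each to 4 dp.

Δθ = 3.707596 − 1.832596 = 1.875000
ω = Δθ/dt = 1.875000/2.5 = 0.7500
R = Δx/(sin θ' − sin θ) = 0.3333
v = R·ω = 0.3333·0.7500 = 0.2500

v = 0.2500, ω = 0.7500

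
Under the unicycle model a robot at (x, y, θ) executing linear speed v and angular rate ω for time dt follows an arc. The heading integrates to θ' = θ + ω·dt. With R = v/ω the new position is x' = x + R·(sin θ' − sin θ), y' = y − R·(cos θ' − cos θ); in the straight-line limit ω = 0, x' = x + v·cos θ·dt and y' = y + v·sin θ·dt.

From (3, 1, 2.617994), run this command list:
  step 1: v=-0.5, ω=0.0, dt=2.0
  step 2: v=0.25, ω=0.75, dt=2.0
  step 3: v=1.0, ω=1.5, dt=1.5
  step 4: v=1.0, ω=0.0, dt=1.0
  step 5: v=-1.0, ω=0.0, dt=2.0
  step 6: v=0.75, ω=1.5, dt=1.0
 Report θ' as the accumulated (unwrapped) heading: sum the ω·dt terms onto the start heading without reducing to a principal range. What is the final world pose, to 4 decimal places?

(3.4932, -0.2191, 7.8680)

step 1: θ'=2.6180 (straight) → pose (3.8660, 0.5000, 2.6180)
step 2: θ'=4.1180 (R=0.3333) → pose (3.4232, 0.3980, 4.1180)
step 3: θ'=6.3680 (R=0.6667) → pose (4.0320, -0.6396, 6.3680)
step 4: θ'=6.3680 (straight) → pose (5.0284, -0.5549, 6.3680)
step 5: θ'=6.3680 (straight) → pose (3.0356, -0.7243, 6.3680)
step 6: θ'=7.8680 (R=0.5000) → pose (3.4932, -0.2191, 7.8680)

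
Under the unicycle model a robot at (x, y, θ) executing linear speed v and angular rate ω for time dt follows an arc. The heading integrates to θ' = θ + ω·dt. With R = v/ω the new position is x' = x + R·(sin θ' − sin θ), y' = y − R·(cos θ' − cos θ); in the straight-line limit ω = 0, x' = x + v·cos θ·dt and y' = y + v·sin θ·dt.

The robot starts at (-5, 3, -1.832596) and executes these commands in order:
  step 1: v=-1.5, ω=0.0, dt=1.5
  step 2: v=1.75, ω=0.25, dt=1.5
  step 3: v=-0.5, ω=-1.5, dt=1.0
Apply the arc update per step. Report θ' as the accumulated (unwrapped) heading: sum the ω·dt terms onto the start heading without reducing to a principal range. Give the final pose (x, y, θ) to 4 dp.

(-4.3412, 2.9362, -2.9576)

step 1: θ'=-1.8326 (straight) → pose (-4.4177, 5.1733, -1.8326)
step 2: θ'=-1.4576 (R=7.0000) → pose (-4.6114, 2.5709, -1.4576)
step 3: θ'=-2.9576 (R=0.3333) → pose (-4.3412, 2.9362, -2.9576)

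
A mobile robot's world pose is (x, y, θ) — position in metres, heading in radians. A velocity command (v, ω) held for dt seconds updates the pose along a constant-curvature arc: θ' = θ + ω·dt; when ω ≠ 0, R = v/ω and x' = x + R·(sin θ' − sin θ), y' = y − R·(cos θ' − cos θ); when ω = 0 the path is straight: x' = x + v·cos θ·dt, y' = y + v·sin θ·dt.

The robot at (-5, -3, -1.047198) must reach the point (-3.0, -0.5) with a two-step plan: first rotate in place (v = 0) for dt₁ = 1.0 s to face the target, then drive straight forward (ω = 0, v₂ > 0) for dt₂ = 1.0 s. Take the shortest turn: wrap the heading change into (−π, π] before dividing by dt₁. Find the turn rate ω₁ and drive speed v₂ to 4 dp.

heading to target = atan2(-0.5−-3, -3−-5) = 0.8961
Δθ = wrap(0.8961 − -1.0472) = 1.9433; ω₁ = Δθ/dt₁ = 1.9433
distance = √((-3−-5)² + (-0.5−-3)²) = 3.2016; v₂ = distance/dt₂ = 3.2016

ω₁ = 1.9433, v₂ = 3.2016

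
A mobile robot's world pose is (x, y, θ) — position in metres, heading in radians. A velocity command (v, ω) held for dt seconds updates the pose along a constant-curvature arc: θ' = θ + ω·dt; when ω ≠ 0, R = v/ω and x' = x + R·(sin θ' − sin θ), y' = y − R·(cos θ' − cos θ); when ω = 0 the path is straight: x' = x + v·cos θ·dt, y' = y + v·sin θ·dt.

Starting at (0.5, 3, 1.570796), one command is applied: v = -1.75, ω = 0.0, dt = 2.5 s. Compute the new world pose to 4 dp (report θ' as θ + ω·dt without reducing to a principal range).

(0.5000, -1.3750, 1.5708)

θ' = 1.5708 + 0.0·2.5 = 1.5708
ω = 0 → straight: x' = 0.5 + -1.75·cos(1.5708)·2.5 = 0.5000
y' = 3 + -1.75·sin(1.5708)·2.5 = -1.3750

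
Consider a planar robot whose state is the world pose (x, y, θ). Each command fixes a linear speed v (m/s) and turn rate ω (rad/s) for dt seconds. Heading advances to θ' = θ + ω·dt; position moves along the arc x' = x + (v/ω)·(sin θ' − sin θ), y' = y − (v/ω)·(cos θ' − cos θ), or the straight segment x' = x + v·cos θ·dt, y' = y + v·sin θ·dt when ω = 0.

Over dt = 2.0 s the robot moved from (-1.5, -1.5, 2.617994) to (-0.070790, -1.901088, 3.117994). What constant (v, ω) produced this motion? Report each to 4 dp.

Δθ = 3.117994 − 2.617994 = 0.500000
ω = Δθ/dt = 0.500000/2.0 = 0.2500
R = Δx/(sin θ' − sin θ) = -3.0000
v = R·ω = -3.0000·0.2500 = -0.7500

v = -0.7500, ω = 0.2500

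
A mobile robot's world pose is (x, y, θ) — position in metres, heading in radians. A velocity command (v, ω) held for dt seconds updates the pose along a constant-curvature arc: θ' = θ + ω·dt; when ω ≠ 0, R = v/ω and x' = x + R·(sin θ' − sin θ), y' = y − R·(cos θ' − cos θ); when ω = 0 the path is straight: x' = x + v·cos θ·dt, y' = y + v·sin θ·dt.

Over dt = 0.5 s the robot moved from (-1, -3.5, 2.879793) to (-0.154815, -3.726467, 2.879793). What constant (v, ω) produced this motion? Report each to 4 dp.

Δθ = 2.879793 − 2.879793 = 0.000000
ω = Δθ/dt = 0.000000/0.5 = 0.0000
ω = 0 → v = (Δx·cos θ + Δy·sin θ)/dt = -1.7500

v = -1.7500, ω = 0.0000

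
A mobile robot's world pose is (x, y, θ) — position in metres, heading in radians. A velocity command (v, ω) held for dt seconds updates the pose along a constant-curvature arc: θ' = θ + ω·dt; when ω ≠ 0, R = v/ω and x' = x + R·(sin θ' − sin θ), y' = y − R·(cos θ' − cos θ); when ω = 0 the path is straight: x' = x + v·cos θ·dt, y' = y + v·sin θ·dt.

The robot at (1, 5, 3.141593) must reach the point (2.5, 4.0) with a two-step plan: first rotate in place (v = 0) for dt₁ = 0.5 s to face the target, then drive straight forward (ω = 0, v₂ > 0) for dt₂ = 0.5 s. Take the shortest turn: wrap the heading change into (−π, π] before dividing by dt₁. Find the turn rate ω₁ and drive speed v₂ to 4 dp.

ω₁ = 5.1072, v₂ = 3.6056

heading to target = atan2(4−5, 2.5−1) = -0.5880
Δθ = wrap(-0.5880 − 3.1416) = 2.5536; ω₁ = Δθ/dt₁ = 5.1072
distance = √((2.5−1)² + (4−5)²) = 1.8028; v₂ = distance/dt₂ = 3.6056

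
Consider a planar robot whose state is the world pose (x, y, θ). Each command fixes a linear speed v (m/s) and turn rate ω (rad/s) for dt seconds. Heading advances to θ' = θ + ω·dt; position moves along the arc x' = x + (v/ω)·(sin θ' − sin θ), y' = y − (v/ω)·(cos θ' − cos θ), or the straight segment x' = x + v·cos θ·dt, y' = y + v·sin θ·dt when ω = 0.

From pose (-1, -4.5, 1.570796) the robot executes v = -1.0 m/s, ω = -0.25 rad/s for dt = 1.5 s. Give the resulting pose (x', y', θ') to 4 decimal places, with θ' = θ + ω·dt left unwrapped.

θ' = 1.5708 + -0.25·1.5 = 1.1958
R = v/ω = -1.0/-0.25 = 4.0000
x' = -1 + 4.0000·(sin 1.1958 − sin 1.5708) = -1.2780
y' = -4.5 − 4.0000·(cos 1.1958 − cos 1.5708) = -5.9651

(-1.2780, -5.9651, 1.1958)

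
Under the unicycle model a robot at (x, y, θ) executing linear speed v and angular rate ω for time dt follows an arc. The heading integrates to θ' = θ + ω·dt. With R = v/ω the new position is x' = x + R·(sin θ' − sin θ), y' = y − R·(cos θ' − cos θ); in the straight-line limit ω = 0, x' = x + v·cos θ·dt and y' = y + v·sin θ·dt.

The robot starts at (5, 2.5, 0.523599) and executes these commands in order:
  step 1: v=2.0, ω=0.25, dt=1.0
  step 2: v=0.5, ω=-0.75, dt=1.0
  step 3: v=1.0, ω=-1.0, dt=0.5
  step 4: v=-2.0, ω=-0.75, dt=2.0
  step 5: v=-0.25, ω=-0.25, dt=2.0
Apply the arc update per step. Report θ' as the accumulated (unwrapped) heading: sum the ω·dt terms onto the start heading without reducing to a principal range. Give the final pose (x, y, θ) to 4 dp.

(6.5962, 7.5976, -2.4764)

step 1: θ'=0.7736 (R=8.0000) → pose (6.5897, 3.7050, 0.7736)
step 2: θ'=0.0236 (R=-0.6667) → pose (7.0398, 3.8945, 0.0236)
step 3: θ'=-0.4764 (R=-1.0000) → pose (7.5220, 3.7835, -0.4764)
step 4: θ'=-1.9764 (R=2.6667) → pose (6.2946, 7.2054, -1.9764)
step 5: θ'=-2.4764 (R=1.0000) → pose (6.5962, 7.5976, -2.4764)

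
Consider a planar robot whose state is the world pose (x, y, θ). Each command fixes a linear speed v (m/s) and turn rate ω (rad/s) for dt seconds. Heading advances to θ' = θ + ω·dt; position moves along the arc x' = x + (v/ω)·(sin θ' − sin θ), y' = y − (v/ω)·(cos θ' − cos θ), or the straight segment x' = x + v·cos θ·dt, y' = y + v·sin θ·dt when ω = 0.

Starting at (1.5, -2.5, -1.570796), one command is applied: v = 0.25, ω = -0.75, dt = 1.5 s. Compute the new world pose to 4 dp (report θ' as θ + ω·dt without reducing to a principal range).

θ' = -1.5708 + -0.75·1.5 = -2.6958
R = v/ω = 0.25/-0.75 = -0.3333
x' = 1.5 + -0.3333·(sin -2.6958 − sin -1.5708) = 1.3104
y' = -2.5 − -0.3333·(cos -2.6958 − cos -1.5708) = -2.8008

(1.3104, -2.8008, -2.6958)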